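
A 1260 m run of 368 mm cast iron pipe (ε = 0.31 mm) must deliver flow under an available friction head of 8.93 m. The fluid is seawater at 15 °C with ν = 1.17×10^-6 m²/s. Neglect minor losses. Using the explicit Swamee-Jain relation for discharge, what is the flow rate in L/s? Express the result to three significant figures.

Q ≈ 172 L/s

Swamee-Jain (Type II): Q = -0.965·√(gD⁵h_f/L)·ln[ε/(3.7D) + √(3.17ν²L/(gD³h_f))]
√(gD⁵h_f/L) = √(9.81·0.368⁵·8.93/1260) = 0.02166
ε/(3.7D) = 2.28×10^-4; √(3.17ν²L/(gD³h_f)) = 3.54×10^-5
Q = -0.965·0.02166·ln(2.631×10^-4) = 0.1723 m³/s
Check: V = 1.62 m/s, Re = 5.10×10^5, f = 0.01962, h_f = 8.99 m ≈ 8.93 m ✓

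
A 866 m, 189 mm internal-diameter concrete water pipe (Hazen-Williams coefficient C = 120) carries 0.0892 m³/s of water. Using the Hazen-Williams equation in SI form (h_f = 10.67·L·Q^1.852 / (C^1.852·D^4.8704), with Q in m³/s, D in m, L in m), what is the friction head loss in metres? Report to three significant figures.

h_f = 10.67·866·0.0892^1.852 / (120^1.852·0.189^4.8704) = 49.55 m

h_f ≈ 49.5 m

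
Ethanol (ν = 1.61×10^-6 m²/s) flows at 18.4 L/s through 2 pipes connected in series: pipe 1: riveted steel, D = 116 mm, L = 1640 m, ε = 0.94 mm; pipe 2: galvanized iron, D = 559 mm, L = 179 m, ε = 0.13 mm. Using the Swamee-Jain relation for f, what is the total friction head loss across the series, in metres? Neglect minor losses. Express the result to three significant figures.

H ≈ 78.9 m

Pipe 1: V = 1.741 m/s, Re = 1.25×10^5, ε/D = 0.00810, f = 0.03611, h_1 = f(L/D)V²/2g = 78.88 m
Pipe 2: V = 0.07497 m/s, Re = 2.60×10^4, ε/D = 2.33×10^-4, f = 0.02484, h_2 = f(L/D)V²/2g = 0.002279 m
Series → Q common, losses add: H = Σh = 78.88 m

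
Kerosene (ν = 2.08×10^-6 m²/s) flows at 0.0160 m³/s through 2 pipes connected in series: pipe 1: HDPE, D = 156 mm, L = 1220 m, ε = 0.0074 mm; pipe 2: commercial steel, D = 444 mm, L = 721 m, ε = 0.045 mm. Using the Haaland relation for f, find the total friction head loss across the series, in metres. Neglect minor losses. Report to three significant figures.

Pipe 1: V = 0.8371 m/s, Re = 6.28×10^4, ε/D = 4.74×10^-5, f = 0.01984, h_1 = f(L/D)V²/2g = 5.541 m
Pipe 2: V = 0.1033 m/s, Re = 2.21×10^4, ε/D = 1.01×10^-4, f = 0.02530, h_2 = f(L/D)V²/2g = 0.02236 m
Series → Q common, losses add: H = Σh = 5.563 m

H ≈ 5.56 m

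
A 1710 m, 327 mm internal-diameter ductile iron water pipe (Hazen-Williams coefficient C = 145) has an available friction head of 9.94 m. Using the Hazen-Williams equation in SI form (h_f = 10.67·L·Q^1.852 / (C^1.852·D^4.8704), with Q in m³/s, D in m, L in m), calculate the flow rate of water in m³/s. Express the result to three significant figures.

Q ≈ 0.133 m³/s

Rearranging: Q = [h_f·C^1.852·D^4.8704 / (10.67·L)]^(1/1.852)
Q = [9.94·145^1.852·0.327^4.8704 / (10.67·1710)]^0.540 = 0.1326 m³/s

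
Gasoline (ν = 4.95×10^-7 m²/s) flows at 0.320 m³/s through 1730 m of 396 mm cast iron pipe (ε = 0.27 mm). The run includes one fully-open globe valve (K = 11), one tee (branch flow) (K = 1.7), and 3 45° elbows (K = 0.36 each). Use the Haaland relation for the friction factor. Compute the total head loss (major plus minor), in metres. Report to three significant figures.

V = 4Q/(πD²) = 2.598 m/s; V²/2g = 0.3441 m
Re = 2.08×10^6, ε/D = 6.82×10^-4 → f = 0.01813 (Haaland)
Major: h_f = f(L/D)·V²/2g = 0.01813·4369·0.3441 = 27.26 m
Minor: ΣK = 13.8; h_m = ΣK·V²/2g = 4.741 m
Total H_L = 27.26 + 4.741 = 32.00 m

H_L ≈ 32.0 m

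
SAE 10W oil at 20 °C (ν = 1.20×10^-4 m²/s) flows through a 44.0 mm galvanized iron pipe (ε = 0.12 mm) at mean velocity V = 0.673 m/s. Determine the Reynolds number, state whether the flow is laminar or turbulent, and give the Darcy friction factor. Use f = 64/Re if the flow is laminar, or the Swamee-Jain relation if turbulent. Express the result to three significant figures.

Re ≈ 247; laminar; f = 64/Re ≈ 0.259

Re = VD/ν = 0.6730·0.0440/1.20×10^-4 = 247
Re < 2300 → laminar → f = 64/Re = 0.2594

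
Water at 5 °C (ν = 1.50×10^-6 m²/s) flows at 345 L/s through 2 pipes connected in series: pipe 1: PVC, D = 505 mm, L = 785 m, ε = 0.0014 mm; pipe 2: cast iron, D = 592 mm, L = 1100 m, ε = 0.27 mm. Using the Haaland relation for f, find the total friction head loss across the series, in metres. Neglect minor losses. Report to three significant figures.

H ≈ 5.57 m

Pipe 1: V = 1.722 m/s, Re = 5.80×10^5, ε/D = 2.77×10^-6, f = 0.01276, h_1 = f(L/D)V²/2g = 2.999 m
Pipe 2: V = 1.253 m/s, Re = 4.95×10^5, ε/D = 4.56×10^-4, f = 0.01730, h_2 = f(L/D)V²/2g = 2.574 m
Series → Q common, losses add: H = Σh = 5.573 m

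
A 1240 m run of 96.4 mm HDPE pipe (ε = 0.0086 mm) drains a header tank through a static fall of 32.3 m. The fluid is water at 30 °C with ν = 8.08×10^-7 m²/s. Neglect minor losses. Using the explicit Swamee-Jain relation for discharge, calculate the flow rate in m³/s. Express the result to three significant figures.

Q ≈ 0.0127 m³/s

Swamee-Jain (Type II): Q = -0.965·√(gD⁵h_f/L)·ln[ε/(3.7D) + √(3.17ν²L/(gD³h_f))]
√(gD⁵h_f/L) = √(9.81·0.0964⁵·32.3/1240) = 0.001459
ε/(3.7D) = 2.41×10^-5; √(3.17ν²L/(gD³h_f)) = 9.51×10^-5
Q = -0.965·0.001459·ln(1.192×10^-4) = 0.01272 m³/s
Check: V = 1.74 m/s, Re = 2.08×10^5, f = 0.01620, h_f = 32.2 m ≈ 32.3 m ✓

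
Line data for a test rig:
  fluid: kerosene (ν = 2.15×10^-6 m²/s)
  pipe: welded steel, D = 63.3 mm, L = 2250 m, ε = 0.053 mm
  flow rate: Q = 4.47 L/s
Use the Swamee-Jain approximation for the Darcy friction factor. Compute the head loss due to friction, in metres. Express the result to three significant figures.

V = 4Q/(πD²) = 4·0.00447/(π·0.0633²) = 1.420 m/s
Re = VD/ν = 1.420·0.0633/2.15×10^-6 = 4.18×10^4 → turbulent
ε/D = 0.053/63.3 = 8.37×10^-4
Swamee-Jain: f = 0.02434
h_f = f(L/D)V²/(2g) = 0.02434·(2250/0.0633)·1.420²/(2·9.81) = 88.97 m

h_f ≈ 89.0 m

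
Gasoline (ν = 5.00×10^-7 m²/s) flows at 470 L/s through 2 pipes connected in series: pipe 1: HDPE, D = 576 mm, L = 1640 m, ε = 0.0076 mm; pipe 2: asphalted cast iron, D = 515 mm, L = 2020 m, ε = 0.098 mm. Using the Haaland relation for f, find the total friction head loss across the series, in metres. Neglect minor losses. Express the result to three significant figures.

Pipe 1: V = 1.804 m/s, Re = 2.08×10^6, ε/D = 1.32×10^-5, f = 0.01068, h_1 = f(L/D)V²/2g = 5.044 m
Pipe 2: V = 2.256 m/s, Re = 2.32×10^6, ε/D = 1.90×10^-4, f = 0.01402, h_2 = f(L/D)V²/2g = 14.27 m
Series → Q common, losses add: H = Σh = 19.31 m

H ≈ 19.3 m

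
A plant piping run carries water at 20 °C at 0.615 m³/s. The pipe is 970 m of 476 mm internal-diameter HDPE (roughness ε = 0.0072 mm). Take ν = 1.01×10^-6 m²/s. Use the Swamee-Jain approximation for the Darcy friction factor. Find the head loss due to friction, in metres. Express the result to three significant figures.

h_f ≈ 13.9 m

V = 4Q/(πD²) = 4·0.615/(π·0.476²) = 3.456 m/s
Re = VD/ν = 3.456·0.476/1.01×10^-6 = 1.63×10^6 → turbulent
ε/D = 0.0072/476 = 1.51×10^-5
Swamee-Jain: f = 0.01120
h_f = f(L/D)V²/(2g) = 0.01120·(970/0.476)·3.456²/(2·9.81) = 13.89 m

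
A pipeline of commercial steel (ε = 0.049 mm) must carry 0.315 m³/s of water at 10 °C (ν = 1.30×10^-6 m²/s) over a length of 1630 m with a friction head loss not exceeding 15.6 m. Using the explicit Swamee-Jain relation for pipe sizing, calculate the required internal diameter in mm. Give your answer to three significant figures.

D ≈ 418 mm

Swamee-Jain (Type III): D = 0.66·[ε^1.25·(LQ²/(gh_f))^4.75 + ν·Q^9.4·(L/(gh_f))^5.2]^0.04
LQ²/(gh_f) = 1.057; L/(gh_f) = 10.65
Term 1 = ε^1.25·(…)^4.75 = 5.33×10^-6; Term 2 = ν·Q^9.4·(…)^5.2 = 5.50×10^-6
D = 0.66·(5.33×10^-6 + 5.50×10^-6)^0.04 = 0.4178 m = 418 mm
Check: V = 2.30 m/s, Re = 7.38×10^5, f = 0.01411, h_f = 14.8 m ≈ 15.6 m ✓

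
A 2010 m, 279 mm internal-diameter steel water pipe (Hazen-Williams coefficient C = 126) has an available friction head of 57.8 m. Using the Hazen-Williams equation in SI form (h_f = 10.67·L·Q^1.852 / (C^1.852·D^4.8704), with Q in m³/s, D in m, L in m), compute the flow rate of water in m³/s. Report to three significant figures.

Rearranging: Q = [h_f·C^1.852·D^4.8704 / (10.67·L)]^(1/1.852)
Q = [57.8·126^1.852·0.279^4.8704 / (10.67·2010)]^0.540 = 0.1799 m³/s

Q ≈ 0.180 m³/s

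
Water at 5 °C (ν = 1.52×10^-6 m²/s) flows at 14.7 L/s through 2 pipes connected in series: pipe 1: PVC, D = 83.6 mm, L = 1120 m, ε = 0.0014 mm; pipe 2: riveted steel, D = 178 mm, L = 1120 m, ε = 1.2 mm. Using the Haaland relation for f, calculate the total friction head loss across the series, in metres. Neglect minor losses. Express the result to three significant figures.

Pipe 1: V = 2.678 m/s, Re = 1.47×10^5, ε/D = 1.67×10^-5, f = 0.01655, h_1 = f(L/D)V²/2g = 81.04 m
Pipe 2: V = 0.5907 m/s, Re = 6.92×10^4, ε/D = 0.00674, f = 0.03439, h_2 = f(L/D)V²/2g = 3.849 m
Series → Q common, losses add: H = Σh = 84.89 m

H ≈ 84.9 m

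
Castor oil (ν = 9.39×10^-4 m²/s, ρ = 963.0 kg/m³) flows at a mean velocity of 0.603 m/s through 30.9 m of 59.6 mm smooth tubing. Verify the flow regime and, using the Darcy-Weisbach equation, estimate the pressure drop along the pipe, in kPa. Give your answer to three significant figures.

Re = VD/ν = 0.603·0.05960/9.39×10^-4 = 38.3 → laminar (Re < 2300)
f = 64/Re = 1.672
h_f = f(L/D)V²/(2g) = 1.672·(30.9/0.05960)·0.603²/(2·9.81) = 16.07 m
Δp = ρg·h_f = 963.0·9.81·16.07 = 151.8 kPa

Δp ≈ 152 kPa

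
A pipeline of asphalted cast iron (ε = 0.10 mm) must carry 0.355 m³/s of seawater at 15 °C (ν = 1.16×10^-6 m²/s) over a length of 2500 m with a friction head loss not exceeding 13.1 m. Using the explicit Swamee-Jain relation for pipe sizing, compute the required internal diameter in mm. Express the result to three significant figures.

Swamee-Jain (Type III): D = 0.66·[ε^1.25·(LQ²/(gh_f))^4.75 + ν·Q^9.4·(L/(gh_f))^5.2]^0.04
LQ²/(gh_f) = 2.452; L/(gh_f) = 19.45
Term 1 = ε^1.25·(…)^4.75 = 7.08×10^-4; Term 2 = ν·Q^9.4·(…)^5.2 = 3.46×10^-4
D = 0.66·(7.08×10^-4 + 3.46×10^-4)^0.04 = 0.5017 m = 502 mm
Check: V = 1.80 m/s, Re = 7.77×10^5, f = 0.01499, h_f = 12.3 m ≈ 13.1 m ✓

D ≈ 502 mm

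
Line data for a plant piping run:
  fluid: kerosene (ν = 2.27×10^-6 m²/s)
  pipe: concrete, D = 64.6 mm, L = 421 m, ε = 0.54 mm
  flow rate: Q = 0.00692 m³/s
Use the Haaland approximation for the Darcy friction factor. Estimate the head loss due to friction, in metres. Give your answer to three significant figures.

h_f ≈ 54.5 m

V = 4Q/(πD²) = 4·0.00692/(π·0.0646²) = 2.111 m/s
Re = VD/ν = 2.111·0.0646/2.27×10^-6 = 6.01×10^4 → turbulent
ε/D = 0.54/64.6 = 0.00836
Haaland: f = 0.03680
h_f = f(L/D)V²/(2g) = 0.03680·(421/0.0646)·2.111²/(2·9.81) = 54.49 m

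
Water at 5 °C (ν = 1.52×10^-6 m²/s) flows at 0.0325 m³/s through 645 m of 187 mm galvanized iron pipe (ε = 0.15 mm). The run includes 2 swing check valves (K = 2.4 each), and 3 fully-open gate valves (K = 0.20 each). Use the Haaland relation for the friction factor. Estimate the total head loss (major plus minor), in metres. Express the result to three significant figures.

H_L ≈ 5.44 m

V = 4Q/(πD²) = 1.183 m/s; V²/2g = 0.07137 m
Re = 1.46×10^5, ε/D = 8.02×10^-4 → f = 0.02055 (Haaland)
Major: h_f = f(L/D)·V²/2g = 0.02055·3449·0.07137 = 5.058 m
Minor: ΣK = 5.40; h_m = ΣK·V²/2g = 0.3854 m
Total H_L = 5.058 + 0.3854 = 5.443 m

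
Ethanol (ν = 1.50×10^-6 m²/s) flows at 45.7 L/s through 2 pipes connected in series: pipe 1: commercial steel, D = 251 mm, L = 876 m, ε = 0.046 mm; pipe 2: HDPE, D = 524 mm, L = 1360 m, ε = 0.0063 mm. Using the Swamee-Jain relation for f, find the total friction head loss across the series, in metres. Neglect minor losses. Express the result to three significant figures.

H ≈ 2.79 m

Pipe 1: V = 0.9236 m/s, Re = 1.55×10^5, ε/D = 1.83×10^-4, f = 0.01765, h_1 = f(L/D)V²/2g = 2.678 m
Pipe 2: V = 0.2119 m/s, Re = 7.40×10^4, ε/D = 1.20×10^-5, f = 0.01910, h_2 = f(L/D)V²/2g = 0.1135 m
Series → Q common, losses add: H = Σh = 2.791 m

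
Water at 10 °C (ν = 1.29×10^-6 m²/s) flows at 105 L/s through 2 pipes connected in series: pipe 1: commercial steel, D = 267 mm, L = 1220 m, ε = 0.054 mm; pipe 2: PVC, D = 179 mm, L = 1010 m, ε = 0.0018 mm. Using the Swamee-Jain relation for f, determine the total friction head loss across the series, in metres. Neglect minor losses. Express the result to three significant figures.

Pipe 1: V = 1.875 m/s, Re = 3.88×10^5, ε/D = 2.02×10^-4, f = 0.01590, h_1 = f(L/D)V²/2g = 13.02 m
Pipe 2: V = 4.172 m/s, Re = 5.79×10^5, ε/D = 1.01×10^-5, f = 0.01293, h_2 = f(L/D)V²/2g = 64.74 m
Series → Q common, losses add: H = Σh = 77.76 m

H ≈ 77.8 m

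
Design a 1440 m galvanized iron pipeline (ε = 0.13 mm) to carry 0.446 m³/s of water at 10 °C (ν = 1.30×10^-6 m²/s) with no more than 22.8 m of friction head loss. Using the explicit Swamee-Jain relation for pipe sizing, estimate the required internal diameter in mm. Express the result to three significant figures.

D ≈ 446 mm

Swamee-Jain (Type III): D = 0.66·[ε^1.25·(LQ²/(gh_f))^4.75 + ν·Q^9.4·(L/(gh_f))^5.2]^0.04
LQ²/(gh_f) = 1.281; L/(gh_f) = 6.438
Term 1 = ε^1.25·(…)^4.75 = 4.49×10^-5; Term 2 = ν·Q^9.4·(…)^5.2 = 1.05×10^-5
D = 0.66·(4.49×10^-5 + 1.05×10^-5)^0.04 = 0.4460 m = 446 mm
Check: V = 2.86 m/s, Re = 9.79×10^5, f = 0.01569, h_f = 21.1 m ≈ 22.8 m ✓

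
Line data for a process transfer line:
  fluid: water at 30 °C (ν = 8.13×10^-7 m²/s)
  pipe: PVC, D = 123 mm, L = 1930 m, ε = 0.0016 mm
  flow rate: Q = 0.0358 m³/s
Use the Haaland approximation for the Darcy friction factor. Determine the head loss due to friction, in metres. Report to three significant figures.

h_f ≈ 97.4 m

V = 4Q/(πD²) = 4·0.0358/(π·0.123²) = 3.013 m/s
Re = VD/ν = 3.013·0.123/8.13×10^-7 = 4.56×10^5 → turbulent
ε/D = 0.0016/123 = 1.30×10^-5
Haaland: f = 0.01342
h_f = f(L/D)V²/(2g) = 0.01342·(1930/0.123)·3.013²/(2·9.81) = 97.44 m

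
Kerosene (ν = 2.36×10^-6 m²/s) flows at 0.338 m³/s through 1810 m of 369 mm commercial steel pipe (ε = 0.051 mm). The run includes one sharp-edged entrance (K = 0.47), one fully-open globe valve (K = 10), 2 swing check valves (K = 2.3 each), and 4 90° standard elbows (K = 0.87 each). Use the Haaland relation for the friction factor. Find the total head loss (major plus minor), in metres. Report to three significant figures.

V = 4Q/(πD²) = 3.161 m/s; V²/2g = 0.5092 m
Re = 4.94×10^5, ε/D = 1.38×10^-4 → f = 0.01470 (Haaland)
Major: h_f = f(L/D)·V²/2g = 0.01470·4905·0.5092 = 36.70 m
Minor: ΣK = 18.6; h_m = ΣK·V²/2g = 9.445 m
Total H_L = 36.70 + 9.445 = 46.15 m

H_L ≈ 46.1 m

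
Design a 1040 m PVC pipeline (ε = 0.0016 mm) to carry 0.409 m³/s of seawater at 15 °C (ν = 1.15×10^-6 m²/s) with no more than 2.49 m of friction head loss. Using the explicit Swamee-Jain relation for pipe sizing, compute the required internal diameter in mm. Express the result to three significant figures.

Swamee-Jain (Type III): D = 0.66·[ε^1.25·(LQ²/(gh_f))^4.75 + ν·Q^9.4·(L/(gh_f))^5.2]^0.04
LQ²/(gh_f) = 7.122; L/(gh_f) = 42.58
Term 1 = ε^1.25·(…)^4.75 = 6.38×10^-4; Term 2 = ν·Q^9.4·(…)^5.2 = 0.0763
D = 0.66·(6.38×10^-4 + 0.0763)^0.04 = 0.5956 m = 596 mm
Check: V = 1.47 m/s, Re = 7.60×10^5, f = 0.01222, h_f = 2.34 m ≈ 2.49 m ✓

D ≈ 596 mm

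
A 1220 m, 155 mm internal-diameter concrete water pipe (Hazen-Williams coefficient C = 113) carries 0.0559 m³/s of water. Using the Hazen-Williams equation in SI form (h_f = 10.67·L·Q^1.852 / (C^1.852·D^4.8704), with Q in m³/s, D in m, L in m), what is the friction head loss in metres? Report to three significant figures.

h_f = 10.67·1220·0.0559^1.852 / (113^1.852·0.155^4.8704) = 86.27 m

h_f ≈ 86.3 m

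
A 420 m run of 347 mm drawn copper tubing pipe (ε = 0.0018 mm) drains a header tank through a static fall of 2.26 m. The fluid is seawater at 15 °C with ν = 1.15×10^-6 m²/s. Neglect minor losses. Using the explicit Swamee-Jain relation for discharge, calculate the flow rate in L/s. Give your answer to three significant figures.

Swamee-Jain (Type II): Q = -0.965·√(gD⁵h_f/L)·ln[ε/(3.7D) + √(3.17ν²L/(gD³h_f))]
√(gD⁵h_f/L) = √(9.81·0.347⁵·2.26/420) = 0.01630
ε/(3.7D) = 1.40×10^-6; √(3.17ν²L/(gD³h_f)) = 4.36×10^-5
Q = -0.965·0.01630·ln(4.500×10^-5) = 0.1574 m³/s
Check: V = 1.66 m/s, Re = 5.02×10^5, f = 0.01316, h_f = 2.25 m ≈ 2.26 m ✓

Q ≈ 157 L/s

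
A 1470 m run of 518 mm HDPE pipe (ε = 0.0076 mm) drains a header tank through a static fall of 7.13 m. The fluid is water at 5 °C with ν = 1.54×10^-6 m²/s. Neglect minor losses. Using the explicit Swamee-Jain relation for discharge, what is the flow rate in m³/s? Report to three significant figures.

Swamee-Jain (Type II): Q = -0.965·√(gD⁵h_f/L)·ln[ε/(3.7D) + √(3.17ν²L/(gD³h_f))]
√(gD⁵h_f/L) = √(9.81·0.518⁵·7.13/1470) = 0.04213
ε/(3.7D) = 3.97×10^-6; √(3.17ν²L/(gD³h_f)) = 3.37×10^-5
Q = -0.965·0.04213·ln(3.768×10^-5) = 0.4141 m³/s
Check: V = 1.96 m/s, Re = 6.61×10^5, f = 0.01274, h_f = 7.11 m ≈ 7.13 m ✓

Q ≈ 0.414 m³/s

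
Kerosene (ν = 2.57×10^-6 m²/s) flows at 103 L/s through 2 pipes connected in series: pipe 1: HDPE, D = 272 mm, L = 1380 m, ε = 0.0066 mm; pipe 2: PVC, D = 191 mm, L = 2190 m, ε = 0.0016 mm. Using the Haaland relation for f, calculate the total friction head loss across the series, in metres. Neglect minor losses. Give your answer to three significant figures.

Pipe 1: V = 1.773 m/s, Re = 1.88×10^5, ε/D = 2.43×10^-5, f = 0.01584, h_1 = f(L/D)V²/2g = 12.87 m
Pipe 2: V = 3.595 m/s, Re = 2.67×10^5, ε/D = 8.38×10^-6, f = 0.01472, h_2 = f(L/D)V²/2g = 111.2 m
Series → Q common, losses add: H = Σh = 124.0 m

H ≈ 124 m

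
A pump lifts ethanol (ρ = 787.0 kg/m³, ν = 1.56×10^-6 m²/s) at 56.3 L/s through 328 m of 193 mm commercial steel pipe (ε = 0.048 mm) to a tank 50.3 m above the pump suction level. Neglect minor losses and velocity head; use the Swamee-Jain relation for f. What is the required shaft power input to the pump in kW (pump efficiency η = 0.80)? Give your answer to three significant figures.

P_shaft ≈ 30.3 kW

V = 4Q/(πD²) = 1.924 m/s; Re = 2.38×10^5; ε/D = 2.49×10^-4; f = 0.01711
h_f = f(L/D)V²/2g = 5.488 m
Total head H = z + h_f = 50.3 + 5.488 = 55.79 m
P_hyd = ρgQH = 787.0·9.81·0.0563·55.79 = 24.25 kW
P_shaft = P_hyd/η = 24.25/0.80 = 30.31 kW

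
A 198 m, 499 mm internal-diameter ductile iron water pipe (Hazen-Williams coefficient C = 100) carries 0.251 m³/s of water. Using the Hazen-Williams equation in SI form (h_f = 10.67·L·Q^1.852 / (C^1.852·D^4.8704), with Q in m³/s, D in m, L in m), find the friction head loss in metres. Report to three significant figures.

h_f ≈ 0.954 m

h_f = 10.67·198·0.251^1.852 / (100^1.852·0.499^4.8704) = 0.9537 m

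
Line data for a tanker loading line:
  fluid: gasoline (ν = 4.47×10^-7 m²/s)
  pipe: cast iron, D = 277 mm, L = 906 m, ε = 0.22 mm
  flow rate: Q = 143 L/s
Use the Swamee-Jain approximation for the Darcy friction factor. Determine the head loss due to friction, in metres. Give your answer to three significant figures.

V = 4Q/(πD²) = 4·0.143/(π·0.277²) = 2.373 m/s
Re = VD/ν = 2.373·0.277/4.47×10^-7 = 1.47×10^6 → turbulent
ε/D = 0.22/277 = 7.94×10^-4
Swamee-Jain: f = 0.01890
h_f = f(L/D)V²/(2g) = 0.01890·(906/0.277)·2.373²/(2·9.81) = 17.74 m

h_f ≈ 17.7 m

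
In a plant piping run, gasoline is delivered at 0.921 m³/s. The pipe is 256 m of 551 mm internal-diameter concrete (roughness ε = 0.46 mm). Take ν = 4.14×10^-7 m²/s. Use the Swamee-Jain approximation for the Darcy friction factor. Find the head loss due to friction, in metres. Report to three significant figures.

V = 4Q/(πD²) = 4·0.921/(π·0.551²) = 3.862 m/s
Re = VD/ν = 3.862·0.551/4.14×10^-7 = 5.14×10^6 → turbulent
ε/D = 0.46/551 = 8.35×10^-4
Swamee-Jain: f = 0.01890
h_f = f(L/D)V²/(2g) = 0.01890·(256/0.551)·3.862²/(2·9.81) = 6.678 m

h_f ≈ 6.68 m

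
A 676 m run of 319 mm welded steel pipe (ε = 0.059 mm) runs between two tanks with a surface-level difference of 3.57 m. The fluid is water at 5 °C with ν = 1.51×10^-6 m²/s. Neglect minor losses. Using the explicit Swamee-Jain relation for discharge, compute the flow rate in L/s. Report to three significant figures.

Q ≈ 114 L/s

Swamee-Jain (Type II): Q = -0.965·√(gD⁵h_f/L)·ln[ε/(3.7D) + √(3.17ν²L/(gD³h_f))]
√(gD⁵h_f/L) = √(9.81·0.319⁵·3.57/676) = 0.01308
ε/(3.7D) = 5.00×10^-5; √(3.17ν²L/(gD³h_f)) = 6.56×10^-5
Q = -0.965·0.01308·ln(1.155×10^-4) = 0.1144 m³/s
Check: V = 1.43 m/s, Re = 3.03×10^5, f = 0.01617, h_f = 3.58 m ≈ 3.57 m ✓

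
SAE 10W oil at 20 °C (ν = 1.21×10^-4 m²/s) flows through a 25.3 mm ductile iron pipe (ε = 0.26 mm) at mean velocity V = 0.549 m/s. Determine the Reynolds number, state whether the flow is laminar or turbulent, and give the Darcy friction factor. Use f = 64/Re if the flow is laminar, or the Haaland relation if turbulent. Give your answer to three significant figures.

Re ≈ 115; laminar; f = 64/Re ≈ 0.558

Re = VD/ν = 0.5490·0.0253/1.21×10^-4 = 115
Re < 2300 → laminar → f = 64/Re = 0.5575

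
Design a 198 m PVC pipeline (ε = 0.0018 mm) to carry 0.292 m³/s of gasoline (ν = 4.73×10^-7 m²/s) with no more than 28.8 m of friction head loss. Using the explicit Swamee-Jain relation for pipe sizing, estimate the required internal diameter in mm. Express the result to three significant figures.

Swamee-Jain (Type III): D = 0.66·[ε^1.25·(LQ²/(gh_f))^4.75 + ν·Q^9.4·(L/(gh_f))^5.2]^0.04
LQ²/(gh_f) = 0.05975; L/(gh_f) = 0.7008
Term 1 = ε^1.25·(…)^4.75 = 1.02×10^-13; Term 2 = ν·Q^9.4·(…)^5.2 = 7.02×10^-13
D = 0.66·(1.02×10^-13 + 7.02×10^-13)^0.04 = 0.2166 m = 217 mm
Check: V = 7.92 m/s, Re = 3.63×10^6, f = 0.009895, h_f = 28.9 m ≈ 28.8 m ✓

D ≈ 217 mm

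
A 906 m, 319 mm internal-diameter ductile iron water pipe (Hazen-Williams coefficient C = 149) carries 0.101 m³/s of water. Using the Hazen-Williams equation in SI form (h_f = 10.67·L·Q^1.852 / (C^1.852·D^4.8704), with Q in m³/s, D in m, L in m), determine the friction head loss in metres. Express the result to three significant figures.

h_f ≈ 3.41 m

h_f = 10.67·906·0.101^1.852 / (149^1.852·0.319^4.8704) = 3.414 m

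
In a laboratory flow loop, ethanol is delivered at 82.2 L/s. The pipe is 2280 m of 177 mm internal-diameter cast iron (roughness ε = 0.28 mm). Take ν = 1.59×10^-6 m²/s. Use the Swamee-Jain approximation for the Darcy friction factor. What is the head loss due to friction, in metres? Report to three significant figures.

h_f ≈ 167 m

V = 4Q/(πD²) = 4·0.0822/(π·0.177²) = 3.341 m/s
Re = VD/ν = 3.341·0.177/1.59×10^-6 = 3.72×10^5 → turbulent
ε/D = 0.28/177 = 0.00158
Swamee-Jain: f = 0.02274
h_f = f(L/D)V²/(2g) = 0.02274·(2280/0.177)·3.341²/(2·9.81) = 166.6 m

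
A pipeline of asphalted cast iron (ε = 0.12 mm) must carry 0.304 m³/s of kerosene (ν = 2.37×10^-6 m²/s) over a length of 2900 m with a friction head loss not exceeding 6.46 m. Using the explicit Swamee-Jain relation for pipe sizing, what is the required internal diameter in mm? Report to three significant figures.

D ≈ 570 mm

Swamee-Jain (Type III): D = 0.66·[ε^1.25·(LQ²/(gh_f))^4.75 + ν·Q^9.4·(L/(gh_f))^5.2]^0.04
LQ²/(gh_f) = 4.229; L/(gh_f) = 45.76
Term 1 = ε^1.25·(…)^4.75 = 0.0118; Term 2 = ν·Q^9.4·(…)^5.2 = 0.0141
D = 0.66·(0.0118 + 0.0141)^0.04 = 0.5703 m = 570 mm
Check: V = 1.19 m/s, Re = 2.86×10^5, f = 0.01648, h_f = 6.05 m ≈ 6.46 m ✓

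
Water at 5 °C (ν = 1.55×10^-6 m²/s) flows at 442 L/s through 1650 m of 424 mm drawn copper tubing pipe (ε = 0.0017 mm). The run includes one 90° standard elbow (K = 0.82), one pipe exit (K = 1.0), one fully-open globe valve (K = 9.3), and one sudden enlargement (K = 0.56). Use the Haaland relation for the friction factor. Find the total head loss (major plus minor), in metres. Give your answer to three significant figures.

H_L ≈ 29.1 m

V = 4Q/(πD²) = 3.130 m/s; V²/2g = 0.4995 m
Re = 8.56×10^5, ε/D = 4.01×10^-6 → f = 0.01195 (Haaland)
Major: h_f = f(L/D)·V²/2g = 0.01195·3892·0.4995 = 23.24 m
Minor: ΣK = 11.7; h_m = ΣK·V²/2g = 5.834 m
Total H_L = 23.24 + 5.834 = 29.07 m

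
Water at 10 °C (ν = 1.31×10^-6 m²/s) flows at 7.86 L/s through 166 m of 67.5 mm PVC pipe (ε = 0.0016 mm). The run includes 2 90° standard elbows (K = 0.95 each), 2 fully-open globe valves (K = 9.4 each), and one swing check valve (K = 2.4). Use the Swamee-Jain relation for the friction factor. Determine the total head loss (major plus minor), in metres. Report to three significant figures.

H_L ≈ 16.3 m

V = 4Q/(πD²) = 2.196 m/s; V²/2g = 0.2459 m
Re = 1.13×10^5, ε/D = 2.37×10^-5 → f = 0.01756 (Swamee-Jain)
Major: h_f = f(L/D)·V²/2g = 0.01756·2459·0.2459 = 10.62 m
Minor: ΣK = 23.1; h_m = ΣK·V²/2g = 5.680 m
Total H_L = 10.62 + 5.680 = 16.30 m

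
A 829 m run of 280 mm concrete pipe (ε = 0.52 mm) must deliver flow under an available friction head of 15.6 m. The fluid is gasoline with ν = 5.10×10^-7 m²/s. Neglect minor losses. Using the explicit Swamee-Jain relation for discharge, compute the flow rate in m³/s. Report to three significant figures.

Swamee-Jain (Type II): Q = -0.965·√(gD⁵h_f/L)·ln[ε/(3.7D) + √(3.17ν²L/(gD³h_f))]
√(gD⁵h_f/L) = √(9.81·0.280⁵·15.6/829) = 0.01782
ε/(3.7D) = 5.02×10^-4; √(3.17ν²L/(gD³h_f)) = 1.43×10^-5
Q = -0.965·0.01782·ln(5.162×10^-4) = 0.1302 m³/s
Check: V = 2.11 m/s, Re = 1.16×10^6, f = 0.02320, h_f = 15.7 m ≈ 15.6 m ✓

Q ≈ 0.130 m³/s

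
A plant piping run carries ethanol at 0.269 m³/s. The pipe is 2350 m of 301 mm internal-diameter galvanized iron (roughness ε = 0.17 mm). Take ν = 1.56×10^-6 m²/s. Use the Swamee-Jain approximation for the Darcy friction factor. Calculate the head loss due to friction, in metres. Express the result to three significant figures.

h_f ≈ 102 m

V = 4Q/(πD²) = 4·0.269/(π·0.301²) = 3.780 m/s
Re = VD/ν = 3.780·0.301/1.56×10^-6 = 7.29×10^5 → turbulent
ε/D = 0.17/301 = 5.65×10^-4
Swamee-Jain: f = 0.01790
h_f = f(L/D)V²/(2g) = 0.01790·(2350/0.301)·3.780²/(2·9.81) = 101.8 m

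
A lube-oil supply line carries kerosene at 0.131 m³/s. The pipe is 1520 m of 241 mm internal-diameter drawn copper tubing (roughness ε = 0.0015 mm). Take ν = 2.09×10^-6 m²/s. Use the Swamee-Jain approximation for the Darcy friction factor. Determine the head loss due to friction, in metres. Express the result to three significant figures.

h_f ≈ 37.6 m

V = 4Q/(πD²) = 4·0.131/(π·0.241²) = 2.872 m/s
Re = VD/ν = 2.872·0.241/2.09×10^-6 = 3.31×10^5 → turbulent
ε/D = 0.0015/241 = 6.22×10^-6
Swamee-Jain: f = 0.01419
h_f = f(L/D)V²/(2g) = 0.01419·(1520/0.241)·2.872²/(2·9.81) = 37.62 m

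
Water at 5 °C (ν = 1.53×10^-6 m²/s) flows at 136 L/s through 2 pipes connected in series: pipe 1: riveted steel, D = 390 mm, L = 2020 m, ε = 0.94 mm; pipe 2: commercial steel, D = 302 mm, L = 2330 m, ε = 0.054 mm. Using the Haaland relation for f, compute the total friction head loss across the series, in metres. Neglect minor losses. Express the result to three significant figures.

H ≈ 30.6 m

Pipe 1: V = 1.138 m/s, Re = 2.90×10^5, ε/D = 0.00241, f = 0.02516, h_1 = f(L/D)V²/2g = 8.609 m
Pipe 2: V = 1.899 m/s, Re = 3.75×10^5, ε/D = 1.79×10^-4, f = 0.01551, h_2 = f(L/D)V²/2g = 21.99 m
Series → Q common, losses add: H = Σh = 30.59 m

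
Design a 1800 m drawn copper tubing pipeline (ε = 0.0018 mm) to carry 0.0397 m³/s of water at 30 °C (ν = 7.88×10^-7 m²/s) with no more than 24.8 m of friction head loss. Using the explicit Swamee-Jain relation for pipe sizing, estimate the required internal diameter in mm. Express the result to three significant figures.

D ≈ 170 mm

Swamee-Jain (Type III): D = 0.66·[ε^1.25·(LQ²/(gh_f))^4.75 + ν·Q^9.4·(L/(gh_f))^5.2]^0.04
LQ²/(gh_f) = 0.01166; L/(gh_f) = 7.399
Term 1 = ε^1.25·(…)^4.75 = 4.33×10^-17; Term 2 = ν·Q^9.4·(…)^5.2 = 1.76×10^-15
D = 0.66·(4.33×10^-17 + 1.76×10^-15)^0.04 = 0.1697 m = 170 mm
Check: V = 1.75 m/s, Re = 3.78×10^5, f = 0.01392, h_f = 23.2 m ≈ 24.8 m ✓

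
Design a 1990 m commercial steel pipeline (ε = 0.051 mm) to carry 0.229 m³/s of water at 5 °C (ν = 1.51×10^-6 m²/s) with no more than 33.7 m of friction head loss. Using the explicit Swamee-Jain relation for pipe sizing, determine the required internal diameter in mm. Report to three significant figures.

D ≈ 332 mm

Swamee-Jain (Type III): D = 0.66·[ε^1.25·(LQ²/(gh_f))^4.75 + ν·Q^9.4·(L/(gh_f))^5.2]^0.04
LQ²/(gh_f) = 0.3157; L/(gh_f) = 6.019
Term 1 = ε^1.25·(…)^4.75 = 1.80×10^-8; Term 2 = ν·Q^9.4·(…)^5.2 = 1.64×10^-8
D = 0.66·(1.80×10^-8 + 1.64×10^-8)^0.04 = 0.3319 m = 332 mm
Check: V = 2.65 m/s, Re = 5.82×10^5, f = 0.01484, h_f = 31.8 m ≈ 33.7 m ✓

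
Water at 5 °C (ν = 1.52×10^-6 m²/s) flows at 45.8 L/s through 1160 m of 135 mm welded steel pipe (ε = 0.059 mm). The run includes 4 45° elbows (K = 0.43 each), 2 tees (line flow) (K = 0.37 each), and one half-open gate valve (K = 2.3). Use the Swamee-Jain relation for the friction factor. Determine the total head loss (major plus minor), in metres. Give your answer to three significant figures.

V = 4Q/(πD²) = 3.200 m/s; V²/2g = 0.5218 m
Re = 2.84×10^5, ε/D = 4.37×10^-4 → f = 0.01803 (Swamee-Jain)
Major: h_f = f(L/D)·V²/2g = 0.01803·8593·0.5218 = 80.85 m
Minor: ΣK = 4.76; h_m = ΣK·V²/2g = 2.484 m
Total H_L = 80.85 + 2.484 = 83.33 m

H_L ≈ 83.3 m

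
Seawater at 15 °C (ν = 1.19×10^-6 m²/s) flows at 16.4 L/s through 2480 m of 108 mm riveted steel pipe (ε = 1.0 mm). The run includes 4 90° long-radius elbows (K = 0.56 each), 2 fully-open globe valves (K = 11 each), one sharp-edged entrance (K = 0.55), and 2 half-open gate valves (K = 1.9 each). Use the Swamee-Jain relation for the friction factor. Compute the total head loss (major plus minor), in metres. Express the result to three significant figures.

H_L ≈ 145 m

V = 4Q/(πD²) = 1.790 m/s; V²/2g = 0.1633 m
Re = 1.62×10^5, ε/D = 0.00926 → f = 0.03751 (Swamee-Jain)
Major: h_f = f(L/D)·V²/2g = 0.03751·22963·0.1633 = 140.7 m
Minor: ΣK = 28.6; h_m = ΣK·V²/2g = 4.670 m
Total H_L = 140.7 + 4.670 = 145.4 m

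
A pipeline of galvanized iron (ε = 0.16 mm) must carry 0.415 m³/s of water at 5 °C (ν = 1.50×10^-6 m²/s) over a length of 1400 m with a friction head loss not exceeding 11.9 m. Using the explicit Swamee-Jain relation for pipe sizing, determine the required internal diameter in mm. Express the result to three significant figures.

Swamee-Jain (Type III): D = 0.66·[ε^1.25·(LQ²/(gh_f))^4.75 + ν·Q^9.4·(L/(gh_f))^5.2]^0.04
LQ²/(gh_f) = 2.065; L/(gh_f) = 11.99
Term 1 = ε^1.25·(…)^4.75 = 5.64×10^-4; Term 2 = ν·Q^9.4·(…)^5.2 = 1.57×10^-4
D = 0.66·(5.64×10^-4 + 1.57×10^-4)^0.04 = 0.4942 m = 494 mm
Check: V = 2.16 m/s, Re = 7.13×10^5, f = 0.01622, h_f = 11.0 m ≈ 11.9 m ✓

D ≈ 494 mm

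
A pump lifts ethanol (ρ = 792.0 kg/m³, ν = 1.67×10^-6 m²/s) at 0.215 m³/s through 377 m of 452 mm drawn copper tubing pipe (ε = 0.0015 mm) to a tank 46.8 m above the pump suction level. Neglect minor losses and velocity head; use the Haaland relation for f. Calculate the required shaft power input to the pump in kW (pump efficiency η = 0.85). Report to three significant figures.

V = 4Q/(πD²) = 1.340 m/s; Re = 3.63×10^5; ε/D = 3.32×10^-6; f = 0.01388
h_f = f(L/D)V²/2g = 1.059 m
Total head H = z + h_f = 46.8 + 1.059 = 47.86 m
P_hyd = ρgQH = 792.0·9.81·0.215·47.86 = 79.95 kW
P_shaft = P_hyd/η = 79.95/0.85 = 94.05 kW

P_shaft ≈ 94.1 kW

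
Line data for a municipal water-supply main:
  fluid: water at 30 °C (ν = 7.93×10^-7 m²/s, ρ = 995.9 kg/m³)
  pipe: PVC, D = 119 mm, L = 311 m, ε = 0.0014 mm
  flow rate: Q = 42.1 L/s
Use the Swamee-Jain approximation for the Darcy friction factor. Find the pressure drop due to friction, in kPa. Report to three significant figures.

Δp ≈ 242 kPa

V = 4Q/(πD²) = 4·0.0421/(π·0.119²) = 3.785 m/s
Re = VD/ν = 3.785·0.119/7.93×10^-7 = 5.68×10^5 → turbulent
ε/D = 0.0014/119 = 1.18×10^-5
Swamee-Jain: f = 0.01300
h_f = f(L/D)V²/(2g) = 0.01300·(311/0.119)·3.785²/(2·9.81) = 24.81 m
Δp = ρg·h_f = 995.9·9.81·24.81 = 242.4 kPa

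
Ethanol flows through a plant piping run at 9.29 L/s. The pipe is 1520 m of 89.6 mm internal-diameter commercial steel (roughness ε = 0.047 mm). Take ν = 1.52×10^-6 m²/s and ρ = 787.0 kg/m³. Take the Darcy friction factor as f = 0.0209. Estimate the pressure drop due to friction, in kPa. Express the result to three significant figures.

Δp ≈ 303 kPa

V = 4Q/(πD²) = 4·0.00929/(π·0.0896²) = 1.473 m/s
h_f = f(L/D)V²/(2g) = 0.02090·(1520/0.0896)·1.473²/(2·9.81) = 39.23 m
Δp = ρg·h_f = 787.0·9.81·39.23 = 302.9 kPa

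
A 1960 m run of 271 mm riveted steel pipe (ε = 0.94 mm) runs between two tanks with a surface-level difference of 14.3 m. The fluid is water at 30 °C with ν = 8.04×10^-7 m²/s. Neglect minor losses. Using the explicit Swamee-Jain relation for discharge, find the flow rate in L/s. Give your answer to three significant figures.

Swamee-Jain (Type II): Q = -0.965·√(gD⁵h_f/L)·ln[ε/(3.7D) + √(3.17ν²L/(gD³h_f))]
√(gD⁵h_f/L) = √(9.81·0.271⁵·14.3/1960) = 0.01023
ε/(3.7D) = 9.37×10^-4; √(3.17ν²L/(gD³h_f)) = 3.79×10^-5
Q = -0.965·0.01023·ln(9.754×10^-4) = 0.06843 m³/s
Check: V = 1.19 m/s, Re = 4.00×10^5, f = 0.02769, h_f = 14.4 m ≈ 14.3 m ✓

Q ≈ 68.4 L/s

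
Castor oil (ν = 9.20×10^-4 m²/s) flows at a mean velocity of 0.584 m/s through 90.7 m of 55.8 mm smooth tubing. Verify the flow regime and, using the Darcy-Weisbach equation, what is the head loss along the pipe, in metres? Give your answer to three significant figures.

h_f ≈ 51.1 m

Re = VD/ν = 0.584·0.05580/9.20×10^-4 = 35.4 → laminar (Re < 2300)
f = 64/Re = 1.807
h_f = f(L/D)V²/(2g) = 1.807·(90.7/0.05580)·0.584²/(2·9.81) = 51.05 m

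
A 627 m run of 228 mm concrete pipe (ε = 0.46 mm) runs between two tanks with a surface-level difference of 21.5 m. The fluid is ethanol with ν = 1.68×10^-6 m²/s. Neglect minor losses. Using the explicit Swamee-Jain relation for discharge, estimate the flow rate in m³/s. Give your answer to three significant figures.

Q ≈ 0.103 m³/s

Swamee-Jain (Type II): Q = -0.965·√(gD⁵h_f/L)·ln[ε/(3.7D) + √(3.17ν²L/(gD³h_f))]
√(gD⁵h_f/L) = √(9.81·0.228⁵·21.5/627) = 0.01440
ε/(3.7D) = 5.45×10^-4; √(3.17ν²L/(gD³h_f)) = 4.74×10^-5
Q = -0.965·0.01440·ln(5.927×10^-4) = 0.1032 m³/s
Check: V = 2.53 m/s, Re = 3.43×10^5, f = 0.02414, h_f = 21.6 m ≈ 21.5 m ✓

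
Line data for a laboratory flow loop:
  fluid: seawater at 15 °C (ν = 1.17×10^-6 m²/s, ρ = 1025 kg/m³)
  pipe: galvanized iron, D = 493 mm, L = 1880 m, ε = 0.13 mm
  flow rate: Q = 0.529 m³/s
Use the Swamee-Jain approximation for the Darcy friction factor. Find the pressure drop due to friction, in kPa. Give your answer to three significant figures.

V = 4Q/(πD²) = 4·0.529/(π·0.493²) = 2.771 m/s
Re = VD/ν = 2.771·0.493/1.17×10^-6 = 1.17×10^6 → turbulent
ε/D = 0.13/493 = 2.64×10^-4
Swamee-Jain: f = 0.01532
h_f = f(L/D)V²/(2g) = 0.01532·(1880/0.493)·2.771²/(2·9.81) = 22.86 m
Δp = ρg·h_f = 1025·9.81·22.86 = 229.9 kPa

Δp ≈ 230 kPa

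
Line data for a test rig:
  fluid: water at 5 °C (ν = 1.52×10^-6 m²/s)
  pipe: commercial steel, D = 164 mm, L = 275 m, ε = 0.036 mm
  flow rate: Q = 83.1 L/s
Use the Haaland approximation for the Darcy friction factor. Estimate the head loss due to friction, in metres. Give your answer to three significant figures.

V = 4Q/(πD²) = 4·0.0831/(π·0.164²) = 3.934 m/s
Re = VD/ν = 3.934·0.164/1.52×10^-6 = 4.24×10^5 → turbulent
ε/D = 0.036/164 = 2.20×10^-4
Haaland: f = 0.01568
h_f = f(L/D)V²/(2g) = 0.01568·(275/0.164)·3.934²/(2·9.81) = 20.74 m

h_f ≈ 20.7 m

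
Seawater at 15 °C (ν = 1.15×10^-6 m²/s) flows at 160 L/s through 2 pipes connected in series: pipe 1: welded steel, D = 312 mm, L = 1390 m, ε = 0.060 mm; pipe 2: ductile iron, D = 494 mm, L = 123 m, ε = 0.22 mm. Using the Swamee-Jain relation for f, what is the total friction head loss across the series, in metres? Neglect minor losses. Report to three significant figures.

Pipe 1: V = 2.093 m/s, Re = 5.68×10^5, ε/D = 1.92×10^-4, f = 0.01527, h_1 = f(L/D)V²/2g = 15.19 m
Pipe 2: V = 0.8348 m/s, Re = 3.59×10^5, ε/D = 4.45×10^-4, f = 0.01778, h_2 = f(L/D)V²/2g = 0.1572 m
Series → Q common, losses add: H = Σh = 15.35 m

H ≈ 15.3 m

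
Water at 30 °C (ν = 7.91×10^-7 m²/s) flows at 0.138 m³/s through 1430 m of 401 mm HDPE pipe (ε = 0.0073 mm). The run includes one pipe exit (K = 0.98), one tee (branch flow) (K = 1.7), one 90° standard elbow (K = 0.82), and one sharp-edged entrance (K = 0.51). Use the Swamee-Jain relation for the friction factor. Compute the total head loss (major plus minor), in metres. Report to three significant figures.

V = 4Q/(πD²) = 1.093 m/s; V²/2g = 0.06086 m
Re = 5.54×10^5, ε/D = 1.82×10^-5 → f = 0.01316 (Swamee-Jain)
Major: h_f = f(L/D)·V²/2g = 0.01316·3566·0.06086 = 2.856 m
Minor: ΣK = 4.01; h_m = ΣK·V²/2g = 0.2440 m
Total H_L = 2.856 + 0.2440 = 3.100 m

H_L ≈ 3.10 m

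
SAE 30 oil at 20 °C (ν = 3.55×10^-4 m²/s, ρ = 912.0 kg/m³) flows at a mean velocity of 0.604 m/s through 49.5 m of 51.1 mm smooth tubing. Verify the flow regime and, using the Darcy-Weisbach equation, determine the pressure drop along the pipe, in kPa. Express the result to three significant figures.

Δp ≈ 119 kPa

Re = VD/ν = 0.604·0.05110/3.55×10^-4 = 86.9 → laminar (Re < 2300)
f = 64/Re = 0.7361
h_f = f(L/D)V²/(2g) = 0.7361·(49.5/0.05110)·0.604²/(2·9.81) = 13.26 m
Δp = ρg·h_f = 912.0·9.81·13.26 = 118.6 kPa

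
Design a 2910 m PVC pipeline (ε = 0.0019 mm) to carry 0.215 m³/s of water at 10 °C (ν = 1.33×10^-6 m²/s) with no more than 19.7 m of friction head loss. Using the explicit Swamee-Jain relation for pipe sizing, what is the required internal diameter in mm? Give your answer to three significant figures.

Swamee-Jain (Type III): D = 0.66·[ε^1.25·(LQ²/(gh_f))^4.75 + ν·Q^9.4·(L/(gh_f))^5.2]^0.04
LQ²/(gh_f) = 0.6960; L/(gh_f) = 15.06
Term 1 = ε^1.25·(…)^4.75 = 1.26×10^-8; Term 2 = ν·Q^9.4·(…)^5.2 = 9.40×10^-7
D = 0.66·(1.26×10^-8 + 9.40×10^-7)^0.04 = 0.3791 m = 379 mm
Check: V = 1.91 m/s, Re = 5.43×10^5, f = 0.01299, h_f = 18.4 m ≈ 19.7 m ✓

D ≈ 379 mm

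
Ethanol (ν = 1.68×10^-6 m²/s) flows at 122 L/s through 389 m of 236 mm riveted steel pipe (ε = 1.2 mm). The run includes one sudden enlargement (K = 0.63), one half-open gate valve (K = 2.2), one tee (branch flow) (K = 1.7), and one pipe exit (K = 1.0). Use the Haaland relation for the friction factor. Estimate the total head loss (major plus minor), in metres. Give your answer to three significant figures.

V = 4Q/(πD²) = 2.789 m/s; V²/2g = 0.3965 m
Re = 3.92×10^5, ε/D = 0.00508 → f = 0.03080 (Haaland)
Major: h_f = f(L/D)·V²/2g = 0.03080·1648·0.3965 = 20.13 m
Minor: ΣK = 5.53; h_m = ΣK·V²/2g = 2.192 m
Total H_L = 20.13 + 2.192 = 22.32 m

H_L ≈ 22.3 m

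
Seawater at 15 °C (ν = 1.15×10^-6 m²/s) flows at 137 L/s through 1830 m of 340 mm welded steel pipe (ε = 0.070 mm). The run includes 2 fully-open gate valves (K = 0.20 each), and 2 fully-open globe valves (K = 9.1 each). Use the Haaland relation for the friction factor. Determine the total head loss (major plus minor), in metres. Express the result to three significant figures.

V = 4Q/(πD²) = 1.509 m/s; V²/2g = 0.1161 m
Re = 4.46×10^5, ε/D = 2.06×10^-4 → f = 0.01549 (Haaland)
Major: h_f = f(L/D)·V²/2g = 0.01549·5382·0.1161 = 9.677 m
Minor: ΣK = 18.6; h_m = ΣK·V²/2g = 2.159 m
Total H_L = 9.677 + 2.159 = 11.84 m

H_L ≈ 11.8 m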